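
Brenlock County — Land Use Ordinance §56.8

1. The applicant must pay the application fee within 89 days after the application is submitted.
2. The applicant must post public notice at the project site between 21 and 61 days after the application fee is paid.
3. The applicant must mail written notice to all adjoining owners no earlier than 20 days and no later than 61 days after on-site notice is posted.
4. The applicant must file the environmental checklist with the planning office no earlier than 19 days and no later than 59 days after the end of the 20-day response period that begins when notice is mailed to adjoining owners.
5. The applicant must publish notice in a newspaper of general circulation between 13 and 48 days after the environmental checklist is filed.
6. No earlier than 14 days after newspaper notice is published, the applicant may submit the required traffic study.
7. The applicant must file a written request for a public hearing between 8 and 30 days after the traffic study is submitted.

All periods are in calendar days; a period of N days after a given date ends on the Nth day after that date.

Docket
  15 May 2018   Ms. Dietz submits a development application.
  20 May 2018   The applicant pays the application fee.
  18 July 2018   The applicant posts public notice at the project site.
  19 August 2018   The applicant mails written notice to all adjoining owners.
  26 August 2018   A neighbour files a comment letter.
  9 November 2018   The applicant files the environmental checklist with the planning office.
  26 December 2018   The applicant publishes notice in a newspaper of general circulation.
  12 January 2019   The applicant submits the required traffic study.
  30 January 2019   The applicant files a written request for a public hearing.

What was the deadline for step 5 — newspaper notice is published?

Step 5 runs from 9 November 2018, when the environmental checklist is filed. The window is 13–48 days after 9 November 2018; it closes on 27 December 2018.

27 December 2018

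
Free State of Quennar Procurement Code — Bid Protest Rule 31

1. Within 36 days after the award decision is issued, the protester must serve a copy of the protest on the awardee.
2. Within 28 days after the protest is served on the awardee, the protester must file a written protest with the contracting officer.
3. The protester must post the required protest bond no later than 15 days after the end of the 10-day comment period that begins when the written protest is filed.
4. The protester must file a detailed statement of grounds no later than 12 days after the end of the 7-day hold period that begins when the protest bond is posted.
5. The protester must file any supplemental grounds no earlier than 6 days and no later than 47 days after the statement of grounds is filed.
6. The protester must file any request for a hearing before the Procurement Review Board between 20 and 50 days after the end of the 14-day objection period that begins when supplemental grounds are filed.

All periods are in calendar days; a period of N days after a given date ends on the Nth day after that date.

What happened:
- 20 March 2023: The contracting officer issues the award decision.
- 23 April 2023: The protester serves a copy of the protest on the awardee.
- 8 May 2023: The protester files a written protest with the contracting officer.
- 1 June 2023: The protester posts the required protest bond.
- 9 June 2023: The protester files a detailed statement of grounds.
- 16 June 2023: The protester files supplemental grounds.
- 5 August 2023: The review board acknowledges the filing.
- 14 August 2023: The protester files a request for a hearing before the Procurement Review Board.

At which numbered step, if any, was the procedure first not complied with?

None — every step was satisfied

Step 1 — counting 36 days from 20 March 2023 (when the award decision is issued) gives a deadline of 25 April 2023; 23 April 2023 is within that limit.
Step 2 — counting 28 days from 23 April 2023 (when the protest is served on the awardee) gives a deadline of 21 May 2023; completed 8 May 2023, before the deadline.
Step 3 — counting 15 days from 18 May 2023 (end of the 10-day comment period, which began when the written protest is filed on 8 May 2023) gives a deadline of 2 June 2023; done 1 June 2023 — timely.
Step 4 — counting 12 days from 8 June 2023 (end of the 7-day hold period, which began when the protest bond is posted on 1 June 2023) gives a deadline of 20 June 2023; done 9 June 2023 — timely.
Step 5 — 6 and 47 days from 9 June 2023 (when the statement of grounds is filed) are 15 June 2023 and 26 July 2023 respectively; done 16 June 2023, which is between those dates.
Step 6 — 20 and 50 days from 30 June 2023 (end of the 14-day objection period, which began when supplemental grounds are filed on 16 June 2023) are 20 July 2023 and 19 August 2023 respectively; 14 August 2023 falls inside that range.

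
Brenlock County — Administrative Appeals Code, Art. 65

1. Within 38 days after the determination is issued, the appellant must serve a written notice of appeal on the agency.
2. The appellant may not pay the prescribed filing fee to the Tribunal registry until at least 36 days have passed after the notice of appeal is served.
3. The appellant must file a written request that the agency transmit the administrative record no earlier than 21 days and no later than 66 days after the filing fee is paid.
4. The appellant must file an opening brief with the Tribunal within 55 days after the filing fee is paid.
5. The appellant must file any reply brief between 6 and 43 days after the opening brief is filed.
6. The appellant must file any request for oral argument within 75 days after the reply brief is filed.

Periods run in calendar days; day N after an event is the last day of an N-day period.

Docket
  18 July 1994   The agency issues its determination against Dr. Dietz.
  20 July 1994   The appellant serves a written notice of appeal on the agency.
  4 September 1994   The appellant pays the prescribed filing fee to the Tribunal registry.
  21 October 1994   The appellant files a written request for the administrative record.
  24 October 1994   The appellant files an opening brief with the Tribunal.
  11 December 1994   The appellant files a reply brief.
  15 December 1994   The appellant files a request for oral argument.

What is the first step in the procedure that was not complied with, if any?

Step 5

(1) due by 18 July 1994 + 38 days = 25 August 1994; done 20 July 1994 — timely.
(2) permitted from 20 July 1994 + 36 days = 25 August 1994 onward; done 4 September 1994 — permitted.
(3) the permitted window runs from 4 September 1994 + 21 = 25 September 1994 to 4 September 1994 + 66 = 9 November 1994; 21 October 1994 falls inside that range.
(4) due by 4 September 1994 + 55 days = 29 October 1994; done 24 October 1994 — timely.
(5) the permitted window runs from 24 October 1994 + 6 = 30 October 1994 to 24 October 1994 + 43 = 6 December 1994; done 11 December 1994 — 5 days after the window closed.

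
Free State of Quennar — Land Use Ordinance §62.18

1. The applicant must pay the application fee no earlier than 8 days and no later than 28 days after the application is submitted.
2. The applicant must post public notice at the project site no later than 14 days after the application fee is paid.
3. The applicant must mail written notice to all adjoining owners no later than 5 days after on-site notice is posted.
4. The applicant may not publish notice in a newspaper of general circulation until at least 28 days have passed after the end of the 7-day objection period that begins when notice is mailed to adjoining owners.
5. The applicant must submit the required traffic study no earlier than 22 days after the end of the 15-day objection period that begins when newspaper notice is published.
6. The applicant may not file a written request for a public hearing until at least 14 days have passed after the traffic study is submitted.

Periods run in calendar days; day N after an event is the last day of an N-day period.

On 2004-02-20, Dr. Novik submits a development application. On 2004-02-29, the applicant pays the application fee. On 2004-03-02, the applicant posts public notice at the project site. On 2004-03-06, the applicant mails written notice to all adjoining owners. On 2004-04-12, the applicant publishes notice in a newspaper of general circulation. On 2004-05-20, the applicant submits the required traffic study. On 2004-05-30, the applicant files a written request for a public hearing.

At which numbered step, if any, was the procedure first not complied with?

(1) the permitted window runs from 2004-02-20 + 8 = 2004-02-28 to 2004-02-20 + 28 = 2004-03-19; done 2004-02-29 — within the window.
(2) due by 2004-02-29 + 14 days = 2004-03-14; completed 2004-03-02, before the deadline.
(3) due by 2004-03-02 + 5 days = 2004-03-07; done 2004-03-06 — timely.
(4) permitted from 2004-03-13 + 28 days = 2004-04-10 onward; done 2004-04-12 — permitted.
(5) permitted from 2004-04-27 + 22 days = 2004-05-19 onward; 2004-05-20 is on or after that date.
(6) permitted from 2004-05-20 + 14 days = 2004-06-03 onward; 2004-05-30 is 4 days before the earliest permitted date.

Step 6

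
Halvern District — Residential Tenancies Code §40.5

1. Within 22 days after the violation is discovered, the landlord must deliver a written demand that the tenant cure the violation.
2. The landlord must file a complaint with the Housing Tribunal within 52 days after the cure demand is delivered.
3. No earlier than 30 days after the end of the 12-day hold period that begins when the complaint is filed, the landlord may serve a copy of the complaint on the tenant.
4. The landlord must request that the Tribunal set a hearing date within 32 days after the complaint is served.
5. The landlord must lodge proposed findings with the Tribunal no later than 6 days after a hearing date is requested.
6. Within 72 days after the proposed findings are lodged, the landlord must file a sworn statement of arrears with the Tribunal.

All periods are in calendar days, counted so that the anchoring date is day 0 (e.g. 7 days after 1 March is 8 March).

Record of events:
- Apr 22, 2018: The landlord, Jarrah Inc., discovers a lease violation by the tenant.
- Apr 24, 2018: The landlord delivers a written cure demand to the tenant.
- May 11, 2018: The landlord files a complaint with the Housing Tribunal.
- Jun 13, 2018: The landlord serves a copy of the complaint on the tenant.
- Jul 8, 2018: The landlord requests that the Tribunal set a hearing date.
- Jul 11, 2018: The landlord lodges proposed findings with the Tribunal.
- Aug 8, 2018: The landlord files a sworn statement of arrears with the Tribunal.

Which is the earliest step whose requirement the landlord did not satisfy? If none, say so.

(1) due by Apr 22, 2018 + 22 days = May 14, 2018; Apr 24, 2018 is within that limit.
(2) due by Apr 24, 2018 + 52 days = Jun 15, 2018; done May 11, 2018 — timely.
(3) permitted from May 23, 2018 + 30 days = Jun 22, 2018 onward; Jun 13, 2018 is 9 days before the earliest permitted date.
The procedure was therefore not followed at step 3.

Step 3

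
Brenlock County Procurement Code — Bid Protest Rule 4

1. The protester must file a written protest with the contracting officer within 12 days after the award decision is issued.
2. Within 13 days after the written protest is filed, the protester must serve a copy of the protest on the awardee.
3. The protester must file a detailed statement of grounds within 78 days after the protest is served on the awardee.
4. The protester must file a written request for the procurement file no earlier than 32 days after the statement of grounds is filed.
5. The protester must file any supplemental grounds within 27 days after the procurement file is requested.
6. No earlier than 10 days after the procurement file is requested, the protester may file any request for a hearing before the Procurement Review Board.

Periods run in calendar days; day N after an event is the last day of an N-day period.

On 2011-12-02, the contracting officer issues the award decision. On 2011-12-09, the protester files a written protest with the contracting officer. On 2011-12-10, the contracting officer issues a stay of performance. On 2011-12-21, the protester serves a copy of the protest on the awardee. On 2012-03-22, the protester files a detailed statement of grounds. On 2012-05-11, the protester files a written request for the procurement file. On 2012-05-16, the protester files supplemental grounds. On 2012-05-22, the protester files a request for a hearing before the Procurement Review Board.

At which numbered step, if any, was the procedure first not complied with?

Step 3

Step 1 — counting 12 days from 2011-12-02 (when the award decision is issued) gives a deadline of 2011-12-14; 2011-12-09 is within that limit.
Step 2 — counting 13 days from 2011-12-09 (when the written protest is filed) gives a deadline of 2011-12-22; completed 2011-12-21, before the deadline.
Step 3 — counting 78 days from 2011-12-21 (when the protest is served on the awardee) gives a deadline of 2012-03-08; done 2012-03-22 — 14 days late.
No need to go further; step 3 was not satisfied.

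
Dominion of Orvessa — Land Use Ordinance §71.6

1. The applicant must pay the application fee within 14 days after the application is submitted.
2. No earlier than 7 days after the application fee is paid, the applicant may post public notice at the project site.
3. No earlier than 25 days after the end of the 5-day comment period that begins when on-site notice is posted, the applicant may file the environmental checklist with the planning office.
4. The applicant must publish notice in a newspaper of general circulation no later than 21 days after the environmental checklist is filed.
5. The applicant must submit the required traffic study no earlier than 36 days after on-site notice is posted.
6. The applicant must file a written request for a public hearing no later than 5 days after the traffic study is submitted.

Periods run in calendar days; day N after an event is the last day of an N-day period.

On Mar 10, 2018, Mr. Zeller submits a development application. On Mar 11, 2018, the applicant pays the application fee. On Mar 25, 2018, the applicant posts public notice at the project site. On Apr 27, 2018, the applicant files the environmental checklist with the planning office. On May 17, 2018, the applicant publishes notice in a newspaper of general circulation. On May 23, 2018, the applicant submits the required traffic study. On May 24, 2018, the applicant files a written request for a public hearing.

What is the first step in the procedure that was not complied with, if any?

None — every step was satisfied

(1) due by Mar 10, 2018 + 14 days = Mar 24, 2018; completed Mar 11, 2018, before the deadline.
(2) permitted from Mar 11, 2018 + 7 days = Mar 18, 2018 onward; Mar 25, 2018 is on or after that date.
(3) permitted from Mar 30, 2018 + 25 days = Apr 24, 2018 onward; Apr 27, 2018 is on or after that date.
(4) due by Apr 27, 2018 + 21 days = May 18, 2018; May 17, 2018 is within that limit.
(5) permitted from Mar 25, 2018 + 36 days = Apr 30, 2018 onward; done May 23, 2018, after the minimum wait.
(6) due by May 23, 2018 + 5 days = May 28, 2018; done May 24, 2018 — timely.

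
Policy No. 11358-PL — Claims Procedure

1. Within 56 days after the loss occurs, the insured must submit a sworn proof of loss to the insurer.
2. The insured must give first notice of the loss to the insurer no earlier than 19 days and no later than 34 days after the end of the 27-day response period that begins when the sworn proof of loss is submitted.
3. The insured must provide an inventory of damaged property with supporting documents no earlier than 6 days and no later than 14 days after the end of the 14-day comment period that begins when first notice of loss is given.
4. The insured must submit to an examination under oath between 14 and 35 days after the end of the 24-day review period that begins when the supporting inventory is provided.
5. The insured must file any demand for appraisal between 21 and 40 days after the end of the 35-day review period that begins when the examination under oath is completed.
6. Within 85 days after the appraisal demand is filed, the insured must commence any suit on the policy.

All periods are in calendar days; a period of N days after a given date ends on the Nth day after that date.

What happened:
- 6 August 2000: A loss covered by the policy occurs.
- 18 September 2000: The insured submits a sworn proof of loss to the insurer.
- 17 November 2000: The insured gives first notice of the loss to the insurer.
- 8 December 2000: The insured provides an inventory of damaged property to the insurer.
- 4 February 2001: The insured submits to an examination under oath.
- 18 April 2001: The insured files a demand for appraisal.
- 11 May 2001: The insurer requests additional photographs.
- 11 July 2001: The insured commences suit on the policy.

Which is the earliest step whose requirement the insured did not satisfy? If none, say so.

None — every step was satisfied

Step 1 — counting 56 days from 6 August 2000 (when the loss occurs) gives a deadline of 1 October 2000; completed 18 September 2000, before the deadline.
Step 2 — 19 and 34 days from 15 October 2000 (end of the 27-day response period, which began when the sworn proof of loss is submitted on 18 September 2000) are 3 November 2000 and 18 November 2000 respectively; 17 November 2000 falls inside that range.
Step 3 — 6 and 14 days from 1 December 2000 (end of the 14-day comment period, which began when first notice of loss is given on 17 November 2000) are 7 December 2000 and 15 December 2000 respectively; 8 December 2000 falls inside that range.
Step 4 — 14 and 35 days from 1 January 2001 (end of the 24-day review period, which began when the supporting inventory is provided on 8 December 2000) are 15 January 2001 and 5 February 2001 respectively; done 4 February 2001 — within the window.
Step 5 — 21 and 40 days from 11 March 2001 (end of the 35-day review period, which began when the examination under oath is completed on 4 February 2001) are 1 April 2001 and 20 April 2001 respectively; done 18 April 2001, which is between those dates.
Step 6 — counting 85 days from 18 April 2001 (when the appraisal demand is filed) gives a deadline of 12 July 2001; completed 11 July 2001, before the deadline.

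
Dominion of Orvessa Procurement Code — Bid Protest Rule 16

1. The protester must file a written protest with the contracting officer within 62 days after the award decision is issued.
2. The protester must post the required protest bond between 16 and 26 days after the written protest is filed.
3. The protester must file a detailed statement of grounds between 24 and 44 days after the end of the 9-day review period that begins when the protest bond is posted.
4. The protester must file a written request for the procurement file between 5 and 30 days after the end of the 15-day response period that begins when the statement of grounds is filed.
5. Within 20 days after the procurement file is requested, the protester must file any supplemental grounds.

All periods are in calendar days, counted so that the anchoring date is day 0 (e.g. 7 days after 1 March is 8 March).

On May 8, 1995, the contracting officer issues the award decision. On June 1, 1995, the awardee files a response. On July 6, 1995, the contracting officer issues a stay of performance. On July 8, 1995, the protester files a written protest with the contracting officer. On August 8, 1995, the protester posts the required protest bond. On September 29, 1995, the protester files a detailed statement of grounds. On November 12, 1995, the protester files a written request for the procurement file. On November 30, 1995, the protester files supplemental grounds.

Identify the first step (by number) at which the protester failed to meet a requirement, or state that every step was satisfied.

Step 2

(1) due by May 8, 1995 + 62 days = July 9, 1995; done July 8, 1995 — timely.
(2) the permitted window runs from July 8, 1995 + 16 = July 24, 1995 to July 8, 1995 + 26 = August 3, 1995; done August 8, 1995 — 5 days after the window closed.
That is the first point of non-compliance.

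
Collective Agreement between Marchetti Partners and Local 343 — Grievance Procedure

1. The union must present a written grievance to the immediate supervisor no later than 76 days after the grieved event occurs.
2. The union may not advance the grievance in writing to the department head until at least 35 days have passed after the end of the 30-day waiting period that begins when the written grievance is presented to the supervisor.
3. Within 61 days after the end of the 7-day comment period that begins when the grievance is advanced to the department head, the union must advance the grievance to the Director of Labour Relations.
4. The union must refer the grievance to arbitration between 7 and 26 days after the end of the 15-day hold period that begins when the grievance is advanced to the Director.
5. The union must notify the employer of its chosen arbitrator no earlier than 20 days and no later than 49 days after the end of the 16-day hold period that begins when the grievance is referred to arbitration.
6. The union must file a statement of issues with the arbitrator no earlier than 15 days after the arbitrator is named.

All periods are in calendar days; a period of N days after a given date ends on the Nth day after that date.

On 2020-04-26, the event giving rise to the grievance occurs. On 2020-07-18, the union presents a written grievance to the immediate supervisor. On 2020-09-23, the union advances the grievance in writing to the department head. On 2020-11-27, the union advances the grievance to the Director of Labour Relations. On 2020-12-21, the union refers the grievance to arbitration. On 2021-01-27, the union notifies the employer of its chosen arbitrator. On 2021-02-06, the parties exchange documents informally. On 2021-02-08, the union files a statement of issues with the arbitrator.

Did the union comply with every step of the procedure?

Step 1: 76 days after 2020-04-26 (when the grieved event occurs) is 2020-07-11; 2020-07-18 misses that deadline by 7 days.
That is the first point of non-compliance.

No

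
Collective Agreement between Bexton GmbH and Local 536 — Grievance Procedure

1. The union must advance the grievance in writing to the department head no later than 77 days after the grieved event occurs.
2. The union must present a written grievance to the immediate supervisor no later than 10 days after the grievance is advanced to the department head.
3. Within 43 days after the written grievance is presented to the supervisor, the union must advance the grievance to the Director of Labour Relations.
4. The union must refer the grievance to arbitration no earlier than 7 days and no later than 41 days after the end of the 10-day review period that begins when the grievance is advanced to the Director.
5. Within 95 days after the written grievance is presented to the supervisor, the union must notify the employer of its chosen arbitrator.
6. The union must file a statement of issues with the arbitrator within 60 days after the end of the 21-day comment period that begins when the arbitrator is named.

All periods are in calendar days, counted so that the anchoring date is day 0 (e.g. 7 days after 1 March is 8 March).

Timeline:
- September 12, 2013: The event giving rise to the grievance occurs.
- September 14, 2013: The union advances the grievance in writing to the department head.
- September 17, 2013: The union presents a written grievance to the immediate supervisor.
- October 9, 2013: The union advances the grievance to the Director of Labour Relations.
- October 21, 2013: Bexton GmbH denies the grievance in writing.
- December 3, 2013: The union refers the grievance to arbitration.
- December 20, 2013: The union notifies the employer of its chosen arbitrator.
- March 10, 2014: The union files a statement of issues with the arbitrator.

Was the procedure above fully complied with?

Step 1: 77 days after September 12, 2013 (when the grieved event occurs) is November 28, 2013; September 14, 2013 is within that limit.
Step 2: 10 days after September 14, 2013 (when the grievance is advanced to the department head) is September 24, 2013; September 17, 2013 is within that limit.
Step 3: 43 days after September 17, 2013 (when the written grievance is presented to the supervisor) is October 30, 2013; done October 9, 2013 — timely.
Step 4: the window is 7–41 days after October 19, 2013 (end of the 10-day review period, which began when the grievance is advanced to the Director on October 9, 2013), so October 26, 2013 through November 29, 2013; done December 3, 2013 — 4 days after the window closed.
The procedure was therefore not followed at step 4.

No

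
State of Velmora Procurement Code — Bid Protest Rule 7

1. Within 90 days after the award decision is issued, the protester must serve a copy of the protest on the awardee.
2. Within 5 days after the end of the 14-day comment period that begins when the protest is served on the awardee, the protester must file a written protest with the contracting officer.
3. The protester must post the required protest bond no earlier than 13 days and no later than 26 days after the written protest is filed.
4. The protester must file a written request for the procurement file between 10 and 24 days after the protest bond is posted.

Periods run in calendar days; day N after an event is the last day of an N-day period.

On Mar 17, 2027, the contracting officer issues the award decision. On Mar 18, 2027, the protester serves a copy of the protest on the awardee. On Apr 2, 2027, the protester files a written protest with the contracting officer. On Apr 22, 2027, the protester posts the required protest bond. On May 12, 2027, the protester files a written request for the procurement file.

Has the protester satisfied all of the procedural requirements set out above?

Yes

(1) due by Mar 17, 2027 + 90 days = Jun 15, 2027; completed Mar 18, 2027, before the deadline.
(2) due by Apr 1, 2027 + 5 days = Apr 6, 2027; Apr 2, 2027 is within that limit.
(3) the permitted window runs from Apr 2, 2027 + 13 = Apr 15, 2027 to Apr 2, 2027 + 26 = Apr 28, 2027; done Apr 22, 2027 — within the window.
(4) the permitted window runs from Apr 22, 2027 + 10 = May 2, 2027 to Apr 22, 2027 + 24 = May 16, 2027; May 12, 2027 falls inside that range.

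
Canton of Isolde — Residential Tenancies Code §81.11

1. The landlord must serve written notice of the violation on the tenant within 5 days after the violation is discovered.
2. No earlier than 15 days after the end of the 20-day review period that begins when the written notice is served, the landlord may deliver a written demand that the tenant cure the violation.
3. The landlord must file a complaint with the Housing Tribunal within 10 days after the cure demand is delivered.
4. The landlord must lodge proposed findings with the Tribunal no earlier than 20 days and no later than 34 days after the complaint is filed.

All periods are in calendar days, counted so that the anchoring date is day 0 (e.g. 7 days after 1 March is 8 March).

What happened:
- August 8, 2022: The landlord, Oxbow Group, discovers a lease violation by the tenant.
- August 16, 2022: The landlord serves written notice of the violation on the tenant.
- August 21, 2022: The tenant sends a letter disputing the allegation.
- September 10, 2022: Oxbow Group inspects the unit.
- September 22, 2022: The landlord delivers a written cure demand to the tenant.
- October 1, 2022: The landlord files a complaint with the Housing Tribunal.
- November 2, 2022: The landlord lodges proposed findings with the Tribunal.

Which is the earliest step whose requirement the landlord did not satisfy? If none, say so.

(1) due by August 8, 2022 + 5 days = August 13, 2022; not done until August 16, 2022, 3 days after the deadline.
That is the first point of non-compliance.

Step 1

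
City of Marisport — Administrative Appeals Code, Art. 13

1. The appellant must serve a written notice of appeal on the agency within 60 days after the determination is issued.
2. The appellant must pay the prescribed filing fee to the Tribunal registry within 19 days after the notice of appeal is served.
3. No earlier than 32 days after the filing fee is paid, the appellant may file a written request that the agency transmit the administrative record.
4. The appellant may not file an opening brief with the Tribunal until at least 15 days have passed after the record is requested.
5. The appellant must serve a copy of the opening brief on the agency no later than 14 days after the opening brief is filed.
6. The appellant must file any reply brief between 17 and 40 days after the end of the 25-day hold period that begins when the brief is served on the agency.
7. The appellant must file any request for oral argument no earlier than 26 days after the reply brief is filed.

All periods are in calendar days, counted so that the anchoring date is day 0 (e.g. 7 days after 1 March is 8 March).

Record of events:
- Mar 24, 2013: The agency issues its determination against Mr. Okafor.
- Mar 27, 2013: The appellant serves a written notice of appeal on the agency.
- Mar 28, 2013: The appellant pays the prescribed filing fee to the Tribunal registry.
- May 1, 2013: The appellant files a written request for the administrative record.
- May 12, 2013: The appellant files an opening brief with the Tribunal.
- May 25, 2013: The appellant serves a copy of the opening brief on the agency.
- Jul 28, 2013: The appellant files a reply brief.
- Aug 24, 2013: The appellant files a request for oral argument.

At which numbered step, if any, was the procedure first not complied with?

Step 1 — counting 60 days from Mar 24, 2013 (when the determination is issued) gives a deadline of May 23, 2013; done Mar 27, 2013 — timely.
Step 2 — counting 19 days from Mar 27, 2013 (when the notice of appeal is served) gives a deadline of Apr 15, 2013; done Mar 28, 2013 — timely.
Step 3 — must wait 32 days from Mar 28, 2013 (when the filing fee is paid), so not before Apr 29, 2013; May 1, 2013 is on or after that date.
Step 4 — must wait 15 days from May 1, 2013 (when the record is requested), so not before May 16, 2013; May 12, 2013 is 4 days before the earliest permitted date.

Step 4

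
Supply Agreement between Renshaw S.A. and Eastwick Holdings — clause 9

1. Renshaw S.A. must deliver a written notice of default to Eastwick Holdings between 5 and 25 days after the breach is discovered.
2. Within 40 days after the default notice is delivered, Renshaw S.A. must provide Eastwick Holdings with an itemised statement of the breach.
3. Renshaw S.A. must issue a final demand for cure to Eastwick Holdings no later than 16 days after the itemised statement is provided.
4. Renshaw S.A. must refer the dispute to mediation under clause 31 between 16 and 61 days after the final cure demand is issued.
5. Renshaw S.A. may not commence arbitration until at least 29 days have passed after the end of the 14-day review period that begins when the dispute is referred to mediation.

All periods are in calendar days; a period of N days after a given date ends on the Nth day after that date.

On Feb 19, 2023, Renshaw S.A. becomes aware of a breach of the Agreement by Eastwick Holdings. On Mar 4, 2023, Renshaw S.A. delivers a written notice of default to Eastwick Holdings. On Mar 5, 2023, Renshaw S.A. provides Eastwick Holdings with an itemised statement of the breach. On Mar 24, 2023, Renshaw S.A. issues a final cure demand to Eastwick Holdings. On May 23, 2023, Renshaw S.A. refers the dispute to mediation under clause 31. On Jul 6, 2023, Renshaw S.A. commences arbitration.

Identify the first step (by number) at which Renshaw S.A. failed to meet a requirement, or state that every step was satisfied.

(1) the permitted window runs from Feb 19, 2023 + 5 = Feb 24, 2023 to Feb 19, 2023 + 25 = Mar 16, 2023; done Mar 4, 2023, which is between those dates.
(2) due by Mar 4, 2023 + 40 days = Apr 13, 2023; Mar 5, 2023 is within that limit.
(3) due by Mar 5, 2023 + 16 days = Mar 21, 2023; not done until Mar 24, 2023, 3 days after the deadline.
No need to go further; step 3 was not satisfied.

Step 3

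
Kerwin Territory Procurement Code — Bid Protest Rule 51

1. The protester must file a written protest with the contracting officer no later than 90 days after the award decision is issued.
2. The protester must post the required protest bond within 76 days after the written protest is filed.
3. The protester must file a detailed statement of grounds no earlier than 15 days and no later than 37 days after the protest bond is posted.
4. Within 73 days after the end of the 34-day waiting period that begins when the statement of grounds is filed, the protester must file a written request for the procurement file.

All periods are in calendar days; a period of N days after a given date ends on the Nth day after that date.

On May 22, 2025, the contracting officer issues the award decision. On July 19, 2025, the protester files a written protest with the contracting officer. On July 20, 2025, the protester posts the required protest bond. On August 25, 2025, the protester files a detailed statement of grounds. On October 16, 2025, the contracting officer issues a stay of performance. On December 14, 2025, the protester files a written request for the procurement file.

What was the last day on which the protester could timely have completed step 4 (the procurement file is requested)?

December 10, 2025

The statement of grounds is filed on August 25, 2025; the 34-day waiting period therefore ends September 28, 2025, and step 4 runs from that date. 73 days after September 28, 2025 is December 10, 2025.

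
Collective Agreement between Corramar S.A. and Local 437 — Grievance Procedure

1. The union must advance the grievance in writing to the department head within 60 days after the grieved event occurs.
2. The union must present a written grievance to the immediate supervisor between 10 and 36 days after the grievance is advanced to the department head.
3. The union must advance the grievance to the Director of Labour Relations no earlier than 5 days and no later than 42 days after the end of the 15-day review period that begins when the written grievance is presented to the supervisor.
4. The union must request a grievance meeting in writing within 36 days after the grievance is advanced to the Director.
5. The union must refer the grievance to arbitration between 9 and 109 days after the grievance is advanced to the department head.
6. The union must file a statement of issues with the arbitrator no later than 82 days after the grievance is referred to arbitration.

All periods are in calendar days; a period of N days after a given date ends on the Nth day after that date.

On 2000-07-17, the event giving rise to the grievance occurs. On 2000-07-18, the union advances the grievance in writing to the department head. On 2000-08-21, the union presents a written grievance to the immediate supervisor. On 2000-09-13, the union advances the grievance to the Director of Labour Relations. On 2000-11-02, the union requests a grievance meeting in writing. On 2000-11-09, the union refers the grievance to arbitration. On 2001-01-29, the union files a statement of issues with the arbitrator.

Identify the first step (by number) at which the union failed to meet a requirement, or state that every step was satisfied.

Step 1 — counting 60 days from 2000-07-17 (when the grieved event occurs) gives a deadline of 2000-09-15; completed 2000-07-18, before the deadline.
Step 2 — 10 and 36 days from 2000-07-18 (when the grievance is advanced to the department head) are 2000-07-28 and 2000-08-23 respectively; done 2000-08-21, which is between those dates.
Step 3 — 5 and 42 days from 2000-09-05 (end of the 15-day review period, which began when the written grievance is presented to the supervisor on 2000-08-21) are 2000-09-10 and 2000-10-17 respectively; done 2000-09-13, which is between those dates.
Step 4 — counting 36 days from 2000-09-13 (when the grievance is advanced to the Director) gives a deadline of 2000-10-19; done 2000-11-02 — 14 days late.
The procedure was therefore not followed at step 4.

Step 4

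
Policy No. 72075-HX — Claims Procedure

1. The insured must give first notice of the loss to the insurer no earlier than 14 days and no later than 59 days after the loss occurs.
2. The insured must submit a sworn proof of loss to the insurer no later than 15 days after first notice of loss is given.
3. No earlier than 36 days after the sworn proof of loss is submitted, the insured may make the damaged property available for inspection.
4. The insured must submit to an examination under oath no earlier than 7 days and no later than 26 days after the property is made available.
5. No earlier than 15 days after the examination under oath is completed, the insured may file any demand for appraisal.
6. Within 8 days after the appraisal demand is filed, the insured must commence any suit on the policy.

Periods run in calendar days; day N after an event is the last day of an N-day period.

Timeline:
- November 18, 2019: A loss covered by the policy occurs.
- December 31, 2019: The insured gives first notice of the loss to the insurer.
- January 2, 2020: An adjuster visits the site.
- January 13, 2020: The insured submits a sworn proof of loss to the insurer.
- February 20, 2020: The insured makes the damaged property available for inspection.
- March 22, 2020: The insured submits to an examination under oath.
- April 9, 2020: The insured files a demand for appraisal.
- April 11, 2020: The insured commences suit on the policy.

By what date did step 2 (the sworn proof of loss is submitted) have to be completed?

January 15, 2020

Step 2 runs from December 31, 2019, when first notice of loss is given. 15 days after December 31, 2019 is January 15, 2020.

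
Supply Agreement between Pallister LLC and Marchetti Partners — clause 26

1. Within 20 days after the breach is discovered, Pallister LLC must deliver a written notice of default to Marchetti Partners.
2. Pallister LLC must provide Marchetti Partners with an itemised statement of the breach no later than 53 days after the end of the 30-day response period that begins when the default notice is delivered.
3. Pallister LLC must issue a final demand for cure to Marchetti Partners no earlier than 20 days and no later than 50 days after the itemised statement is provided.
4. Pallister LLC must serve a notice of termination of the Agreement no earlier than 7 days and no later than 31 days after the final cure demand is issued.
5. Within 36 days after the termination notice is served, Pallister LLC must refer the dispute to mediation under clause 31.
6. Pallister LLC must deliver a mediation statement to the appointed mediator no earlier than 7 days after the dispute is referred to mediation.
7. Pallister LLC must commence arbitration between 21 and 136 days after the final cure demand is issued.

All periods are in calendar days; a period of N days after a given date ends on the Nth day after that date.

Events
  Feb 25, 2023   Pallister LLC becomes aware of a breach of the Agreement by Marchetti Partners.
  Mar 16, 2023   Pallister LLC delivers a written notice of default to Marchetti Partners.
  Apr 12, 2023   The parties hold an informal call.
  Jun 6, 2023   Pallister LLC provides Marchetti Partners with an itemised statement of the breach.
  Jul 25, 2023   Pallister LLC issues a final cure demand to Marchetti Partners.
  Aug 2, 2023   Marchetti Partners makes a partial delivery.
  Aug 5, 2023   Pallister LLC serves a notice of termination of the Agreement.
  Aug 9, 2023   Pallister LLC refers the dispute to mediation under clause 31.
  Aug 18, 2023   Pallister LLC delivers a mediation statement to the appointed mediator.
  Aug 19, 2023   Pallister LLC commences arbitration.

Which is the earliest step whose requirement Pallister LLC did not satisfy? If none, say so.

None — every step was satisfied

Step 1: 20 days after Feb 25, 2023 (when the breach is discovered) is Mar 17, 2023; completed Mar 16, 2023, before the deadline.
Step 2: 53 days after Apr 15, 2023 (end of the 30-day response period, which began when the default notice is delivered on Mar 16, 2023) is Jun 7, 2023; Jun 6, 2023 is within that limit.
Step 3: the window is 20–50 days after Jun 6, 2023 (when the itemised statement is provided), so Jun 26, 2023 through Jul 26, 2023; done Jul 25, 2023 — within the window.
Step 4: the window is 7–31 days after Jul 25, 2023 (when the final cure demand is issued), so Aug 1, 2023 through Aug 25, 2023; done Aug 5, 2023 — within the window.
Step 5: 36 days after Aug 5, 2023 (when the termination notice is served) is Sep 10, 2023; Aug 9, 2023 is within that limit.
Step 6: the earliest permitted date is 7 days after Aug 9, 2023 (when the dispute is referred to mediation), i.e. Aug 16, 2023; done Aug 18, 2023 — permitted.
Step 7: the window is 21–136 days after Jul 25, 2023 (when the final cure demand is issued), so Aug 15, 2023 through Dec 8, 2023; Aug 19, 2023 falls inside that range.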